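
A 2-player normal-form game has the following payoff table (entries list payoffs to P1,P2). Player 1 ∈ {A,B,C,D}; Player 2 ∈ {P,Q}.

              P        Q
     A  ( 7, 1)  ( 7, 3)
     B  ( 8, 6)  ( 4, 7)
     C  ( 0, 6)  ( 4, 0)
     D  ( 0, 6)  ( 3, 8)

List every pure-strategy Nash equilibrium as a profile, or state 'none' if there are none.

PSNE = {(A,Q)}

(A,P): not NE [P1→B gives 8>7; P2→Q gives 3>1]
(A,Q): NE
(B,P): not NE [P2→Q gives 7>6]
(B,Q): not NE [P1→A gives 7>4]
(C,P): not NE [P1→B gives 8>0]
(C,Q): not NE [P1→A gives 7>4; P2→P gives 6>0]
(D,P): not NE [P1→B gives 8>0; P2→Q gives 8>6]
(D,Q): not NE [P1→A gives 7>3]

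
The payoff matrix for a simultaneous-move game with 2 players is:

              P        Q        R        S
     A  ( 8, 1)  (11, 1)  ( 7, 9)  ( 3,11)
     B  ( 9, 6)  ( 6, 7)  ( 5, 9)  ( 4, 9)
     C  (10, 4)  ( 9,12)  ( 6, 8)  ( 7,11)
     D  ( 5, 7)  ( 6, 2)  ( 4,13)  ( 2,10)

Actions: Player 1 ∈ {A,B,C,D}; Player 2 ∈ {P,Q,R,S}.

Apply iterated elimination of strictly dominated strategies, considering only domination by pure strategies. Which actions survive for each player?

IESDS → P1:{A,C} P2:{Q,S}

P1 drop B (C beats it: P:10>9 Q:9>6 R:6>5 S:7>4)
P1 drop D (A beats it: P:8>5 Q:11>6 R:7>4 S:3>2)
P2 drop P (R beats it: A:9>1 C:8>4)
P2 drop R (S beats it: A:11>9 C:11>8)
P1→{A,C} P2→{Q,S}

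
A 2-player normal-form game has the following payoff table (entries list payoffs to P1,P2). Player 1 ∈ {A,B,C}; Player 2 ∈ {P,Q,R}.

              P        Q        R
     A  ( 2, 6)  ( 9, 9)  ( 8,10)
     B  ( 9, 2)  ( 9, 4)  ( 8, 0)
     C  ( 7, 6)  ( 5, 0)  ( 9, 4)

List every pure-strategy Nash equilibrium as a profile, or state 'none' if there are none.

(A,P): not NE [P1→B gives 9>2; P2→R gives 10>6]
(A,Q): not NE [P2→R gives 10>9]
(A,R): not NE [P1→C gives 9>8]
(B,P): not NE [P2→Q gives 4>2]
(B,Q): NE
(B,R): not NE [P1→C gives 9>8; P2→Q gives 4>0]
(C,P): not NE [P1→B gives 9>7]
(C,Q): not NE [P1→B gives 9>5; P2→P gives 6>0]
(C,R): not NE [P2→P gives 6>4]

PSNE = {(B,Q)}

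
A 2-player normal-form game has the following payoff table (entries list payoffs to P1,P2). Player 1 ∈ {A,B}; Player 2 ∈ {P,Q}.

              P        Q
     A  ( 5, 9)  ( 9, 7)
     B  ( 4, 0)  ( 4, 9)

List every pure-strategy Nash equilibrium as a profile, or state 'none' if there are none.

(A,P): NE
(A,Q): not NE [P2→P gives 9>7]
(B,P): not NE [P1→A gives 5>4; P2→Q gives 9>0]
(B,Q): not NE [P1→A gives 9>4]

Nash profiles: (A,P)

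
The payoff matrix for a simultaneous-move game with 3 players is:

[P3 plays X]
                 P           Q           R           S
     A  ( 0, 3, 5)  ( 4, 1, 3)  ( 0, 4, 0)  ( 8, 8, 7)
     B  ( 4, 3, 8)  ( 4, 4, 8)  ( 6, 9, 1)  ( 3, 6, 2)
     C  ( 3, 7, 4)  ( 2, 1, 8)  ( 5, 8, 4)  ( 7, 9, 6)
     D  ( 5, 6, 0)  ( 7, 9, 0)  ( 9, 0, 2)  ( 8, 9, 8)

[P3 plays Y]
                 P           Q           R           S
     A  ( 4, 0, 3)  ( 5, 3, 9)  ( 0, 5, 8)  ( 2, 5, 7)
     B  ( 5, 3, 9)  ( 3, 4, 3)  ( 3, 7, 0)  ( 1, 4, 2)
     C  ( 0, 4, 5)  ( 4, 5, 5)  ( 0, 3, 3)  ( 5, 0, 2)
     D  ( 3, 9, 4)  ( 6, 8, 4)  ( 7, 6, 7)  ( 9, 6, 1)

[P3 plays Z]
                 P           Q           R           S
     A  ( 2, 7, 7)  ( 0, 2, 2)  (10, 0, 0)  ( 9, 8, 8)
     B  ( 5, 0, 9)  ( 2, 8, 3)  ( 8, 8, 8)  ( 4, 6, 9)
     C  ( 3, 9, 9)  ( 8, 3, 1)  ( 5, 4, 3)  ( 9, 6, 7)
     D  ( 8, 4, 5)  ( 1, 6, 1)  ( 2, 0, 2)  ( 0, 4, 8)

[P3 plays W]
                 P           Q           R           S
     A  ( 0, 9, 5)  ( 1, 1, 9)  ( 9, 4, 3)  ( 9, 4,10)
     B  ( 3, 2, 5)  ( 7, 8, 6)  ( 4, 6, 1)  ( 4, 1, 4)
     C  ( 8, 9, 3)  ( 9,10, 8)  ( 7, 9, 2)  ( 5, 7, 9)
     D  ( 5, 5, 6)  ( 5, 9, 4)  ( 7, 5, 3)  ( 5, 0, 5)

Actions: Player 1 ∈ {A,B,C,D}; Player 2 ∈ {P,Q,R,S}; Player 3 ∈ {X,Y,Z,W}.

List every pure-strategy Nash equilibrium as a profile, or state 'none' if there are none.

Nash profiles: (C,Q,W), (D,S,X)

(A,P,X): not NE [P1→D gives 5>0; P2→S gives 8>3; P3→Z gives 7>5]
(A,P,Y): not NE [P1→B gives 5>4; P2→S gives 5>0; P3→Z gives 7>3]
(A,P,Z): not NE [P1→D gives 8>2; P2→S gives 8>7]
(A,P,W): not NE [P1→C gives 8>0; P3→Z gives 7>5]
(A,Q,X): not NE [P1→D gives 7>4; P2→S gives 8>1; P3→W gives 9>3]
(A,Q,Y): not NE [P1→D gives 6>5; P2→S gives 5>3]
(A,Q,Z): not NE [P1→C gives 8>0; P2→S gives 8>2; P3→W gives 9>2]
(A,Q,W): not NE [P1→C gives 9>1; P2→P gives 9>1]
(A,R,X): not NE [P1→D gives 9>0; P2→S gives 8>4; P3→Y gives 8>0]
(A,R,Y): not NE [P1→D gives 7>0]
(A,R,Z): not NE [P2→S gives 8>0; P3→Y gives 8>0]
(A,R,W): not NE [P2→P gives 9>4; P3→Y gives 8>3]
(A,S,X): not NE [P3→W gives 10>7]
(A,S,Y): not NE [P1→D gives 9>2; P3→W gives 10>7]
(A,S,Z): not NE [P3→W gives 10>8]
(A,S,W): not NE [P2→P gives 9>4]
(B,P,X): not NE [P1→D gives 5>4; P2→R gives 9>3; P3→Z gives 9>8]
(B,P,Y): not NE [P2→R gives 7>3]
(B,P,Z): not NE [P1→D gives 8>5; P2→R gives 8>0]
(B,P,W): not NE [P1→C gives 8>3; P2→Q gives 8>2; P3→Z gives 9>5]
(B,Q,X): not NE [P1→D gives 7>4; P2→R gives 9>4]
(B,Q,Y): not NE [P1→D gives 6>3; P2→R gives 7>4; P3→X gives 8>3]
(B,Q,Z): not NE [P1→C gives 8>2; P3→X gives 8>3]
(B,Q,W): not NE [P1→C gives 9>7; P3→X gives 8>6]
(B,R,X): not NE [P1→D gives 9>6; P3→Z gives 8>1]
(B,R,Y): not NE [P1→D gives 7>3; P3→Z gives 8>0]
(B,R,Z): not NE [P1→A gives 10>8]
(B,R,W): not NE [P1→A gives 9>4; P2→Q gives 8>6; P3→Z gives 8>1]
(B,S,X): not NE [P1→D gives 8>3; P2→R gives 9>6; P3→Z gives 9>2]
(B,S,Y): not NE [P1→D gives 9>1; P2→R gives 7>4; P3→Z gives 9>2]
(B,S,Z): not NE [P1→C gives 9>4; P2→R gives 8>6]
(B,S,W): not NE [P1→A gives 9>4; P2→Q gives 8>1; P3→Z gives 9>4]
(C,P,X): not NE [P1→D gives 5>3; P2→S gives 9>7; P3→Z gives 9>4]
(C,P,Y): not NE [P1→B gives 5>0; P2→Q gives 5>4; P3→Z gives 9>5]
(C,P,Z): not NE [P1→D gives 8>3]
(C,P,W): not NE [P2→Q gives 10>9; P3→Z gives 9>3]
(C,Q,X): not NE [P1→D gives 7>2; P2→S gives 9>1]
(C,Q,Y): not NE [P1→D gives 6>4; P3→W gives 8>5]
(C,Q,Z): not NE [P2→P gives 9>3; P3→W gives 8>1]
(C,Q,W): NE
(C,R,X): not NE [P1→D gives 9>5; P2→S gives 9>8]
(C,R,Y): not NE [P1→D gives 7>0; P2→Q gives 5>3; P3→X gives 4>3]
(C,R,Z): not NE [P1→A gives 10>5; P2→P gives 9>4; P3→X gives 4>3]
(C,R,W): not NE [P1→A gives 9>7; P2→Q gives 10>9; P3→X gives 4>2]
(C,S,X): not NE [P1→D gives 8>7; P3→W gives 9>6]
(C,S,Y): not NE [P1→D gives 9>5; P2→Q gives 5>0; P3→W gives 9>2]
(C,S,Z): not NE [P2→P gives 9>6; P3→W gives 9>7]
(C,S,W): not NE [P1→A gives 9>5; P2→Q gives 10>7]
(D,P,X): not NE [P2→S gives 9>6; P3→W gives 6>0]
(D,P,Y): not NE [P1→B gives 5>3; P3→W gives 6>4]
(D,P,Z): not NE [P2→Q gives 6>4; P3→W gives 6>5]
(D,P,W): not NE [P1→C gives 8>5; P2→Q gives 9>5]
(D,Q,X): not NE [P3→W gives 4>0]
(D,Q,Y): not NE [P2→P gives 9>8]
(D,Q,Z): not NE [P1→C gives 8>1; P3→W gives 4>1]
(D,Q,W): not NE [P1→C gives 9>5]
(D,R,X): not NE [P2→S gives 9>0; P3→Y gives 7>2]
(D,R,Y): not NE [P2→P gives 9>6]
(D,R,Z): not NE [P1→A gives 10>2; P2→Q gives 6>0; P3→Y gives 7>2]
(D,R,W): not NE [P1→A gives 9>7; P2→Q gives 9>5; P3→Y gives 7>3]
(D,S,X): NE
(D,S,Y): not NE [P2→P gives 9>6; P3→Z gives 8>1]
(D,S,Z): not NE [P1→C gives 9>0; P2→Q gives 6>4]
(D,S,W): not NE [P1→A gives 9>5; P2→Q gives 9>0; P3→Z gives 8>5]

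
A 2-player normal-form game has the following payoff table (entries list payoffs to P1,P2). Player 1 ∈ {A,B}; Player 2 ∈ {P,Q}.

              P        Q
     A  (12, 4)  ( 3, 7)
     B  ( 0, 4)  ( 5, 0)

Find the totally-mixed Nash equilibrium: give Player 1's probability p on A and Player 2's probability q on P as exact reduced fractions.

p=4/7, q=1/7

P1 indiff ⇒ q·12+(1-q)·3 = q·0+(1-q)·5 ⇒ q(12) = (1-q)(2) ⇒ q = 1/7
P2 indiff ⇒ p·4+(1-p)·4 = p·7+(1-p)·0 ⇒ p(-3) = (1-p)(-4) ⇒ p = 4/7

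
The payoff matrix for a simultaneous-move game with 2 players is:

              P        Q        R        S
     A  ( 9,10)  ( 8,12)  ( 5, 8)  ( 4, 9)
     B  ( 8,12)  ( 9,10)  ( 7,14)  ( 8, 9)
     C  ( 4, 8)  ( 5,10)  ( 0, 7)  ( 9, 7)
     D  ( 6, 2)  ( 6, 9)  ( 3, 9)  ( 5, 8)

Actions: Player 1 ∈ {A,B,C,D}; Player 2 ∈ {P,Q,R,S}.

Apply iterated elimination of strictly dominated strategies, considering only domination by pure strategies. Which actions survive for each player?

P1 drop D (B beats it: P:8>6 Q:9>6 R:7>3 S:8>5)
P2 drop S (P beats it: A:10>9 B:12>9 C:8>7)
P1 drop C (A beats it: P:9>4 Q:8>5 R:5>0)
P1→{A,B} P2→{P,Q,R}

Survivors P1:{A,B} P2:{P,Q,R}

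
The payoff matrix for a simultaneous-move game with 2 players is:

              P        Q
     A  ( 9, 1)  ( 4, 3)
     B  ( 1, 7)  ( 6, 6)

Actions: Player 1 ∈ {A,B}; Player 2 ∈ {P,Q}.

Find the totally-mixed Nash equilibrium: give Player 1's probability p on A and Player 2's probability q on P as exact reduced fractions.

p=1/3, q=1/5

P1 indiff ⇒ q·9+(1-q)·4 = q·1+(1-q)·6 ⇒ q(8) = (1-q)(2) ⇒ q = 1/5
P2 indiff ⇒ p·1+(1-p)·7 = p·3+(1-p)·6 ⇒ p(-2) = (1-p)(-1) ⇒ p = 1/3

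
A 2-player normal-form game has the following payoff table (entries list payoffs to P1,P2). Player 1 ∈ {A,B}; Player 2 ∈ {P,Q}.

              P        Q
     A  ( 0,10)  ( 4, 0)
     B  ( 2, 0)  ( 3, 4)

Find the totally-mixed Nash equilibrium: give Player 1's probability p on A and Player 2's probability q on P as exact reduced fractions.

P1 indiff ⇒ q·0+(1-q)·4 = q·2+(1-q)·3 ⇒ q(-2) = (1-q)(-1) ⇒ q = 1/3
P2 indiff ⇒ p·10+(1-p)·0 = p·0+(1-p)·4 ⇒ p(10) = (1-p)(4) ⇒ p = 2/7

P1 mixes 2/7 on A; P2 mixes 1/3 on P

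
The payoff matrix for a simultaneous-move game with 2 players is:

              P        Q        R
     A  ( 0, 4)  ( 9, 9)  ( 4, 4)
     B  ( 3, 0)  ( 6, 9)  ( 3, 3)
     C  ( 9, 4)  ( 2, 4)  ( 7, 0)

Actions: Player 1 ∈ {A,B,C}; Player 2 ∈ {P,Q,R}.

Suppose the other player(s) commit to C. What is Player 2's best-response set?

argmax u_2 = {P,Q}

u_2(P vs C) = 4
u_2(Q vs C) = 4
u_2(R vs C) = 0
max payoff 4 at {P,Q}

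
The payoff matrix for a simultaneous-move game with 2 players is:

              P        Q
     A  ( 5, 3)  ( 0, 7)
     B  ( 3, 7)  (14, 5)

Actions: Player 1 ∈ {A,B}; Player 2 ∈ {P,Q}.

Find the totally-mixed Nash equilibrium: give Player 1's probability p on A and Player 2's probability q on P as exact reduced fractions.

P1 mixes 1/3 on A; P2 mixes 7/8 on P

P1 indiff ⇒ q·5+(1-q)·0 = q·3+(1-q)·14 ⇒ q(2) = (1-q)(14) ⇒ q = 7/8
P2 indiff ⇒ p·3+(1-p)·7 = p·7+(1-p)·5 ⇒ p(-4) = (1-p)(-2) ⇒ p = 1/3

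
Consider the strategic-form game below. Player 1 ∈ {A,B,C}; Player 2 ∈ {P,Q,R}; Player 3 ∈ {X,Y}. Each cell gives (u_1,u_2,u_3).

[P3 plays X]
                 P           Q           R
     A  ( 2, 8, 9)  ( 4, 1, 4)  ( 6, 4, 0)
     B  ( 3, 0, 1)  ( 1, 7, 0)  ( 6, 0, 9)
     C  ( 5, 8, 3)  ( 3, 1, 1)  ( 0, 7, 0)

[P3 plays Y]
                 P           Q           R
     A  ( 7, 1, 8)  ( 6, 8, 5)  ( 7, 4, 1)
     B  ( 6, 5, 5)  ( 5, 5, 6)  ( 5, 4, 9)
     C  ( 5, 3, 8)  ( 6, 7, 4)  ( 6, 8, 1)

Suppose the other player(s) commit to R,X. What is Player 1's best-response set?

P1 best: {A,B}

u_1(A vs R,X) = 6
u_1(B vs R,X) = 6
u_1(C vs R,X) = 0
max payoff 6 at {A,B}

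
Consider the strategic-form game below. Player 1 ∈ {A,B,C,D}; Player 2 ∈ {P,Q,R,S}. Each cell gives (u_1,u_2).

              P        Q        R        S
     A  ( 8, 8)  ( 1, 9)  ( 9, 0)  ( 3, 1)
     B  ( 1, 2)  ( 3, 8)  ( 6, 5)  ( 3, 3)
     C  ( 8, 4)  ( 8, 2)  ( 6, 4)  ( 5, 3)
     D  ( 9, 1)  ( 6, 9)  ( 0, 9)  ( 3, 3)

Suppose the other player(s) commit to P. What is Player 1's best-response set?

u_1(A vs P) = 8
u_1(B vs P) = 1
u_1(C vs P) = 8
u_1(D vs P) = 9
max payoff 9 at {D}

BR_1 = {D}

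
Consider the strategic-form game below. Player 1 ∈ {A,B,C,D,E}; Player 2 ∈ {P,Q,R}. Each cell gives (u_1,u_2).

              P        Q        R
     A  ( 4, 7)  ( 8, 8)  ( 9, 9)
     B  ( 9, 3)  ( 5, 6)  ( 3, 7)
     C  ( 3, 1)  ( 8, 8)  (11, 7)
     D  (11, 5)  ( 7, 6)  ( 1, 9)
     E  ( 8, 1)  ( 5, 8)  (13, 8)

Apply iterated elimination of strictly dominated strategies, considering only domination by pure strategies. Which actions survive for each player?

P2 drop P (Q beats it: A:8>7 B:6>3 C:8>1 D:6>5 E:8>1)
P1 drop B (A beats it: Q:8>5 R:9>3)
P1 drop D (A beats it: Q:8>7 R:9>1)
P1→{A,C,E} P2→{Q,R}

Remaining: P1:{A,C,E} P2:{Q,R}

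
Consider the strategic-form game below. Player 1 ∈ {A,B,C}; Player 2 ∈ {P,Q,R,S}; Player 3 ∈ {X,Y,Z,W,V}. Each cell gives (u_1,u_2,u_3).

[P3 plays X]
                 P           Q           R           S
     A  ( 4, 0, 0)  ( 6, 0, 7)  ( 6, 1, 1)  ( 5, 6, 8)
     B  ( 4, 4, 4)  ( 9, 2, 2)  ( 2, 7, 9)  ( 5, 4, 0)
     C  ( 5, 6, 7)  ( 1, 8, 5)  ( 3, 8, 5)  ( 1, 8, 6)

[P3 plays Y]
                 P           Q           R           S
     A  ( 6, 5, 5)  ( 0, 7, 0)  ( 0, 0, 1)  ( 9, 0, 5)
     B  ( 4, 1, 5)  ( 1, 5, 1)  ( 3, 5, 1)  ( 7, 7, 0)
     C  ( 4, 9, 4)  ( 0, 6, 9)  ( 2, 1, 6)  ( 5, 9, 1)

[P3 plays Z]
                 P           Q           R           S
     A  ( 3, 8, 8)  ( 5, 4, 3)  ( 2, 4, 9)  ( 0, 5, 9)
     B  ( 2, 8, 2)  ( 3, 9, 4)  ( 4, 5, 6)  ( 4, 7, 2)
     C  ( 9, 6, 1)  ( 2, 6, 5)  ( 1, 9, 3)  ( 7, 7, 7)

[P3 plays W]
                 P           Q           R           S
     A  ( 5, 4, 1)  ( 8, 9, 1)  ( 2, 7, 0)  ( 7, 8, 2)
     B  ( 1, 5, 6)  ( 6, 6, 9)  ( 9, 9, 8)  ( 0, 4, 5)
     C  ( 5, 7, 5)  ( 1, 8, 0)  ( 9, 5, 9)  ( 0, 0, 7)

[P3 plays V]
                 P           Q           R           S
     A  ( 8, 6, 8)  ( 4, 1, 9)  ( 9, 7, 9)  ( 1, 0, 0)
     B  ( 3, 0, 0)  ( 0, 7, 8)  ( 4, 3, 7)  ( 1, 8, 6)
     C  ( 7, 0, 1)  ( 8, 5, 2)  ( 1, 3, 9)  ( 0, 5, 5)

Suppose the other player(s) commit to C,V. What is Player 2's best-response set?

u_2(P vs C,V) = 0
u_2(Q vs C,V) = 5
u_2(R vs C,V) = 3
u_2(S vs C,V) = 5
max payoff 5 at {Q,S}

argmax u_2 = {Q,S}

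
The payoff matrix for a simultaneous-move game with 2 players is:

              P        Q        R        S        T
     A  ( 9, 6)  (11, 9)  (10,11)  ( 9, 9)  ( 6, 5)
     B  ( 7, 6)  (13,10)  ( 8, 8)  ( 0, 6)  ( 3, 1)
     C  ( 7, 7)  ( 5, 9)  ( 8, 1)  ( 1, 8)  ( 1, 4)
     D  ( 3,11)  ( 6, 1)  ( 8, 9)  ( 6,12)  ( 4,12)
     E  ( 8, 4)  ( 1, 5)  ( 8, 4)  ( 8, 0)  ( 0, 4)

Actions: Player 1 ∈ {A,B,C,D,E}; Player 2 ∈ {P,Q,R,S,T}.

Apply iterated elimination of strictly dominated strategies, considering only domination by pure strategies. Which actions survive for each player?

P1 drop C (A beats it: P:9>7 Q:11>5 R:10>8 S:9>1 T:6>1)
P1 drop D (A beats it: P:9>3 Q:11>6 R:10>8 S:9>6 T:6>4)
P1 drop E (A beats it: P:9>8 Q:11>1 R:10>8 S:9>8 T:6>0)
P2 drop P (Q beats it: A:9>6 B:10>6)
P2 drop S (R beats it: A:11>9 B:8>6)
P2 drop T (Q beats it: A:9>5 B:10>1)
P1→{A,B} P2→{Q,R}

Survivors P1:{A,B} P2:{Q,R}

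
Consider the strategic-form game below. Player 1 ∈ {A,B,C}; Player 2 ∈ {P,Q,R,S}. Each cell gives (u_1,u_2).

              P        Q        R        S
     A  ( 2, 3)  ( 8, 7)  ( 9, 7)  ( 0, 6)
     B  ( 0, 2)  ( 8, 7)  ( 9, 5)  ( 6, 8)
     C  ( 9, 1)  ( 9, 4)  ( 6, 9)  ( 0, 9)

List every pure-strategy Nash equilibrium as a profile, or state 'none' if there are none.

Nash profiles: (A,R), (B,S)

(A,P): not NE [P1→C gives 9>2; P2→R gives 7>3]
(A,Q): not NE [P1→C gives 9>8]
(A,R): NE
(A,S): not NE [P1→B gives 6>0; P2→R gives 7>6]
(B,P): not NE [P1→C gives 9>0; P2→S gives 8>2]
(B,Q): not NE [P1→C gives 9>8; P2→S gives 8>7]
(B,R): not NE [P2→S gives 8>5]
(B,S): NE
(C,P): not NE [P2→S gives 9>1]
(C,Q): not NE [P2→S gives 9>4]
(C,R): not NE [P1→B gives 9>6]
(C,S): not NE [P1→B gives 6>0]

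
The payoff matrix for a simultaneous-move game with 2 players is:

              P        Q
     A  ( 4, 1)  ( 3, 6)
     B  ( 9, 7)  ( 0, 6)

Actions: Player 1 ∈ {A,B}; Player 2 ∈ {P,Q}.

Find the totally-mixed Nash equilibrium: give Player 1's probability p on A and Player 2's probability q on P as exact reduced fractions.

P1 indiff ⇒ q·4+(1-q)·3 = q·9+(1-q)·0 ⇒ q(-5) = (1-q)(-3) ⇒ q = 3/8
P2 indiff ⇒ p·1+(1-p)·7 = p·6+(1-p)·6 ⇒ p(-5) = (1-p)(-1) ⇒ p = 1/6

(p,q) = (1/6, 3/8)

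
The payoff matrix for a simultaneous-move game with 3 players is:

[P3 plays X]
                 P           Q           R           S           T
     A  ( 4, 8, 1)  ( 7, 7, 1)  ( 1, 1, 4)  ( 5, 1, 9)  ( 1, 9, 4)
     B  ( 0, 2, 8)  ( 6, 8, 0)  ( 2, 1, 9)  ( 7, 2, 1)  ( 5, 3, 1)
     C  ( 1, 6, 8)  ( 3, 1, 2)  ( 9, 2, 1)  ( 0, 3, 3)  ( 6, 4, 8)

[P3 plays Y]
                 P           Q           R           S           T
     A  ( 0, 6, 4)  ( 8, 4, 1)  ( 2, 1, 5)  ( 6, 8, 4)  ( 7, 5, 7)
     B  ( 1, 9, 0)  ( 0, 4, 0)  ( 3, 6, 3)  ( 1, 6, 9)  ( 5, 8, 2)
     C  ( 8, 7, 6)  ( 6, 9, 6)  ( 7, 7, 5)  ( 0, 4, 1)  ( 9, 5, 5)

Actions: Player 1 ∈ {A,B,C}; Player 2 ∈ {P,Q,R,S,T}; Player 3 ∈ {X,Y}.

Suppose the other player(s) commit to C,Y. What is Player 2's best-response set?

P2 best: {Q}

u_2(P vs C,Y) = 7
u_2(Q vs C,Y) = 9
u_2(R vs C,Y) = 7
u_2(S vs C,Y) = 4
u_2(T vs C,Y) = 5
max payoff 9 at {Q}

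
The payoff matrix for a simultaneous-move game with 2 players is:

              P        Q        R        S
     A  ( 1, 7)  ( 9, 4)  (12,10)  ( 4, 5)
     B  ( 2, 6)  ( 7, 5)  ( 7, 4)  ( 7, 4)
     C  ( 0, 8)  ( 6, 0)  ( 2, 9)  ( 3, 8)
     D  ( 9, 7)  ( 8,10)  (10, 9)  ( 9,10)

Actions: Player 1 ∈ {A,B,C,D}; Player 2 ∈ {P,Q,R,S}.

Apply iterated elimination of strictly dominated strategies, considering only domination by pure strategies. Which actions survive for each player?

P1 drop B (D beats it: P:9>2 Q:8>7 R:10>7 S:9>7)
P1 drop C (A beats it: P:1>0 Q:9>6 R:12>2 S:4>3)
P2 drop P (R beats it: A:10>7 D:9>7)
P1→{A,D} P2→{Q,R,S}

Remaining: P1:{A,D} P2:{Q,R,S}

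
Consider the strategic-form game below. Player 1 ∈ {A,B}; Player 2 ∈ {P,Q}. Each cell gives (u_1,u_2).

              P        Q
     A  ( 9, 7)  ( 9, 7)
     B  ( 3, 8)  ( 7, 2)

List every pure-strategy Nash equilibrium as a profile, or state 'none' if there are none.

(A,P): NE
(A,Q): NE
(B,P): not NE [P1→A gives 9>3]
(B,Q): not NE [P1→A gives 9>7; P2→P gives 8>2]

NE set: (A,P), (A,Q)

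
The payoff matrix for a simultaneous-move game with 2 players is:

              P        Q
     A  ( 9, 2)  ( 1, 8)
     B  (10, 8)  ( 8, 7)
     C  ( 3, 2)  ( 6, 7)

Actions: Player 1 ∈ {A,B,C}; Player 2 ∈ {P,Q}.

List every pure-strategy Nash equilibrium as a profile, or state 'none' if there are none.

Nash profiles: (B,P)

(A,P): not NE [P1→B gives 10>9; P2→Q gives 8>2]
(A,Q): not NE [P1→B gives 8>1]
(B,P): NE
(B,Q): not NE [P2→P gives 8>7]
(C,P): not NE [P1→B gives 10>3; P2→Q gives 7>2]
(C,Q): not NE [P1→B gives 8>6]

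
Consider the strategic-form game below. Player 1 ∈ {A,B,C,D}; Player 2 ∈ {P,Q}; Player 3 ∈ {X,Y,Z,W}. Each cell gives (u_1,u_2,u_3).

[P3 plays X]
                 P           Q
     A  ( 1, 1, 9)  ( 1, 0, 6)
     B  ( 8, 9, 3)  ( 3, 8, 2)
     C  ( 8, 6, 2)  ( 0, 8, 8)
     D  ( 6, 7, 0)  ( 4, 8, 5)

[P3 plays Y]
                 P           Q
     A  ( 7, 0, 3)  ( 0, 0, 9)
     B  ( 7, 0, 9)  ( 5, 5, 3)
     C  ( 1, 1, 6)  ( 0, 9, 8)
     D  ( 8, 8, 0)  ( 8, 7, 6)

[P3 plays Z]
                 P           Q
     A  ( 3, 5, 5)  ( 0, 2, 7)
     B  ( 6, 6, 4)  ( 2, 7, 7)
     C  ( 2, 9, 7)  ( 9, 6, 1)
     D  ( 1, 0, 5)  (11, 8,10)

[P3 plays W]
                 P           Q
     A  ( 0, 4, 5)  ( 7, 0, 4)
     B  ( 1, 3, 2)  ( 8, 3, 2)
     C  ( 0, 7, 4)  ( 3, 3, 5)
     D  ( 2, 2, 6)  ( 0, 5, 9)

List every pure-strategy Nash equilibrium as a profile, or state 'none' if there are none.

Nash profiles: (D,Q,Z)

(A,P,X): not NE [P1→C gives 8>1]
(A,P,Y): not NE [P1→D gives 8>7; P3→X gives 9>3]
(A,P,Z): not NE [P1→B gives 6>3; P3→X gives 9>5]
(A,P,W): not NE [P1→D gives 2>0; P3→X gives 9>5]
(A,Q,X): not NE [P1→D gives 4>1; P2→P gives 1>0; P3→Y gives 9>6]
(A,Q,Y): not NE [P1→D gives 8>0]
(A,Q,Z): not NE [P1→D gives 11>0; P2→P gives 5>2; P3→Y gives 9>7]
(A,Q,W): not NE [P1→B gives 8>7; P2→P gives 4>0; P3→Y gives 9>4]
(B,P,X): not NE [P3→Y gives 9>3]
(B,P,Y): not NE [P1→D gives 8>7; P2→Q gives 5>0]
(B,P,Z): not NE [P2→Q gives 7>6; P3→Y gives 9>4]
(B,P,W): not NE [P1→D gives 2>1; P3→Y gives 9>2]
(B,Q,X): not NE [P1→D gives 4>3; P2→P gives 9>8; P3→Z gives 7>2]
(B,Q,Y): not NE [P1→D gives 8>5; P3→Z gives 7>3]
(B,Q,Z): not NE [P1→D gives 11>2]
(B,Q,W): not NE [P3→Z gives 7>2]
(C,P,X): not NE [P2→Q gives 8>6; P3→Z gives 7>2]
(C,P,Y): not NE [P1→D gives 8>1; P2→Q gives 9>1; P3→Z gives 7>6]
(C,P,Z): not NE [P1→B gives 6>2]
(C,P,W): not NE [P1→D gives 2>0; P3→Z gives 7>4]
(C,Q,X): not NE [P1→D gives 4>0]
(C,Q,Y): not NE [P1→D gives 8>0]
(C,Q,Z): not NE [P1→D gives 11>9; P2→P gives 9>6; P3→Y gives 8>1]
(C,Q,W): not NE [P1→B gives 8>3; P2→P gives 7>3; P3→Y gives 8>5]
(D,P,X): not NE [P1→C gives 8>6; P2→Q gives 8>7; P3→W gives 6>0]
(D,P,Y): not NE [P3→W gives 6>0]
(D,P,Z): not NE [P1→B gives 6>1; P2→Q gives 8>0; P3→W gives 6>5]
(D,P,W): not NE [P2→Q gives 5>2]
(D,Q,X): not NE [P3→Z gives 10>5]
(D,Q,Y): not NE [P2→P gives 8>7; P3→Z gives 10>6]
(D,Q,Z): NE
(D,Q,W): not NE [P1→B gives 8>0; P3→Z gives 10>9]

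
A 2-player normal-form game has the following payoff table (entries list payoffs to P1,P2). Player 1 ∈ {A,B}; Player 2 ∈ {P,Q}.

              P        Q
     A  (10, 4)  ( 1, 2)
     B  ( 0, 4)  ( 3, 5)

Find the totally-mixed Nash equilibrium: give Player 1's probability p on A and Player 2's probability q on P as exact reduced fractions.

p=1/3, q=1/6

P1 indiff ⇒ q·10+(1-q)·1 = q·0+(1-q)·3 ⇒ q(10) = (1-q)(2) ⇒ q = 1/6
P2 indiff ⇒ p·4+(1-p)·4 = p·2+(1-p)·5 ⇒ p(2) = (1-p)(1) ⇒ p = 1/3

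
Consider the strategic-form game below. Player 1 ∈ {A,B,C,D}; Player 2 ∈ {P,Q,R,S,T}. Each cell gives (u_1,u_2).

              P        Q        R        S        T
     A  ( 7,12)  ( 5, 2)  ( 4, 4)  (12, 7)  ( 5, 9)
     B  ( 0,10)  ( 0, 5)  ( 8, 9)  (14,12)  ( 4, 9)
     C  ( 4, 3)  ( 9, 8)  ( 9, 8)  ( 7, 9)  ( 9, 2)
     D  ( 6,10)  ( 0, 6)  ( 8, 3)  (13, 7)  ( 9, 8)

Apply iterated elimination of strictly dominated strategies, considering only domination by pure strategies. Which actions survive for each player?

Survivors P1:{A,B,D} P2:{P,S}

P2 drop Q (S beats it: A:7>2 B:12>5 C:9>8 D:7>6)
P2 drop R (S beats it: A:7>4 B:12>9 C:9>8 D:7>3)
P2 drop T (P beats it: A:12>9 B:10>9 C:3>2 D:10>8)
P1 drop C (A beats it: P:7>4 S:12>7)
P1→{A,B,D} P2→{P,S}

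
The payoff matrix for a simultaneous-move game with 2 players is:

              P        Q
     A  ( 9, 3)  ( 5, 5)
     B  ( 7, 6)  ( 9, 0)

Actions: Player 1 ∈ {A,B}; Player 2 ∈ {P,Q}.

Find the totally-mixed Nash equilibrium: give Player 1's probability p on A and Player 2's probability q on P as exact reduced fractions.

P1 indiff ⇒ q·9+(1-q)·5 = q·7+(1-q)·9 ⇒ q(2) = (1-q)(4) ⇒ q = 2/3
P2 indiff ⇒ p·3+(1-p)·6 = p·5+(1-p)·0 ⇒ p(-2) = (1-p)(-6) ⇒ p = 3/4

(p,q) = (3/4, 2/3)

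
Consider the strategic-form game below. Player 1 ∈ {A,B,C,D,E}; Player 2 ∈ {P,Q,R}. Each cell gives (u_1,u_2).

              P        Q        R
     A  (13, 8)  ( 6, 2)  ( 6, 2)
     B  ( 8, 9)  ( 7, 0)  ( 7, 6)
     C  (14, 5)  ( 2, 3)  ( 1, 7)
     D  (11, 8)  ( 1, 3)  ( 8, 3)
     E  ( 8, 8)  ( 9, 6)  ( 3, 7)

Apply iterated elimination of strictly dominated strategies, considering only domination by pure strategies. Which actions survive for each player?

P2 drop Q (P beats it: A:8>2 B:9>0 C:5>3 D:8>3 E:8>6)
P1 drop B (D beats it: P:11>8 R:8>7)
P1 drop E (A beats it: P:13>8 R:6>3)
P1→{A,C,D} P2→{P,R}

Remaining: P1:{A,C,D} P2:{P,R}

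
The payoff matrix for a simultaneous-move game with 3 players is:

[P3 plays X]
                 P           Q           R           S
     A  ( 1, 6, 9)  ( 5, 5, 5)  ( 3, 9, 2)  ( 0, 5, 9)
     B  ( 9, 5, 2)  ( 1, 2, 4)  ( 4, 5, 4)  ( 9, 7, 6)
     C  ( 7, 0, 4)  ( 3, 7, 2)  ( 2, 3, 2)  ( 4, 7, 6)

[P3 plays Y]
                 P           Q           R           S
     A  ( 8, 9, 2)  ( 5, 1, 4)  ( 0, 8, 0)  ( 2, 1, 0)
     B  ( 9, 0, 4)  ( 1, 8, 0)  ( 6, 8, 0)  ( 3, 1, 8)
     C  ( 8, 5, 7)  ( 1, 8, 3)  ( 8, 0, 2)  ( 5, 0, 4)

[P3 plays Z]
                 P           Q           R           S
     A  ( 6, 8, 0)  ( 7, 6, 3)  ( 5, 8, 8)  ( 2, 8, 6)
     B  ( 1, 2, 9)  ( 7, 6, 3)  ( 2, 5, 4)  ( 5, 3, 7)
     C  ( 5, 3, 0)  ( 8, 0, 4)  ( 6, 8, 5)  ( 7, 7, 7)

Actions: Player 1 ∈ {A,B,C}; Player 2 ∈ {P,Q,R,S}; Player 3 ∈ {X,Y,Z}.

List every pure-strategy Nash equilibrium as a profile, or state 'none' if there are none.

(A,P,X): not NE [P1→B gives 9>1; P2→R gives 9>6]
(A,P,Y): not NE [P1→B gives 9>8; P3→X gives 9>2]
(A,P,Z): not NE [P3→X gives 9>0]
(A,Q,X): not NE [P2→R gives 9>5]
(A,Q,Y): not NE [P2→P gives 9>1; P3→X gives 5>4]
(A,Q,Z): not NE [P1→C gives 8>7; P2→S gives 8>6; P3→X gives 5>3]
(A,R,X): not NE [P1→B gives 4>3; P3→Z gives 8>2]
(A,R,Y): not NE [P1→C gives 8>0; P2→P gives 9>8; P3→Z gives 8>0]
(A,R,Z): not NE [P1→C gives 6>5]
(A,S,X): not NE [P1→B gives 9>0; P2→R gives 9>5]
(A,S,Y): not NE [P1→C gives 5>2; P2→P gives 9>1; P3→X gives 9>0]
(A,S,Z): not NE [P1→C gives 7>2; P3→X gives 9>6]
(B,P,X): not NE [P2→S gives 7>5; P3→Z gives 9>2]
(B,P,Y): not NE [P2→R gives 8>0; P3→Z gives 9>4]
(B,P,Z): not NE [P1→A gives 6>1; P2→Q gives 6>2]
(B,Q,X): not NE [P1→A gives 5>1; P2→S gives 7>2]
(B,Q,Y): not NE [P1→A gives 5>1; P3→X gives 4>0]
(B,Q,Z): not NE [P1→C gives 8>7; P3→X gives 4>3]
(B,R,X): not NE [P2→S gives 7>5]
(B,R,Y): not NE [P1→C gives 8>6; P3→Z gives 4>0]
(B,R,Z): not NE [P1→C gives 6>2; P2→Q gives 6>5]
(B,S,X): not NE [P3→Y gives 8>6]
(B,S,Y): not NE [P1→C gives 5>3; P2→R gives 8>1]
(B,S,Z): not NE [P1→C gives 7>5; P2→Q gives 6>3; P3→Y gives 8>7]
(C,P,X): not NE [P1→B gives 9>7; P2→S gives 7>0; P3→Y gives 7>4]
(C,P,Y): not NE [P1→B gives 9>8; P2→Q gives 8>5]
(C,P,Z): not NE [P1→A gives 6>5; P2→R gives 8>3; P3→Y gives 7>0]
(C,Q,X): not NE [P1→A gives 5>3; P3→Z gives 4>2]
(C,Q,Y): not NE [P1→A gives 5>1; P3→Z gives 4>3]
(C,Q,Z): not NE [P2→R gives 8>0]
(C,R,X): not NE [P1→B gives 4>2; P2→S gives 7>3; P3→Z gives 5>2]
(C,R,Y): not NE [P2→Q gives 8>0; P3→Z gives 5>2]
(C,R,Z): NE
(C,S,X): not NE [P1→B gives 9>4; P3→Z gives 7>6]
(C,S,Y): not NE [P2→Q gives 8>0; P3→Z gives 7>4]
(C,S,Z): not NE [P2→R gives 8>7]

NE set: (C,R,Z)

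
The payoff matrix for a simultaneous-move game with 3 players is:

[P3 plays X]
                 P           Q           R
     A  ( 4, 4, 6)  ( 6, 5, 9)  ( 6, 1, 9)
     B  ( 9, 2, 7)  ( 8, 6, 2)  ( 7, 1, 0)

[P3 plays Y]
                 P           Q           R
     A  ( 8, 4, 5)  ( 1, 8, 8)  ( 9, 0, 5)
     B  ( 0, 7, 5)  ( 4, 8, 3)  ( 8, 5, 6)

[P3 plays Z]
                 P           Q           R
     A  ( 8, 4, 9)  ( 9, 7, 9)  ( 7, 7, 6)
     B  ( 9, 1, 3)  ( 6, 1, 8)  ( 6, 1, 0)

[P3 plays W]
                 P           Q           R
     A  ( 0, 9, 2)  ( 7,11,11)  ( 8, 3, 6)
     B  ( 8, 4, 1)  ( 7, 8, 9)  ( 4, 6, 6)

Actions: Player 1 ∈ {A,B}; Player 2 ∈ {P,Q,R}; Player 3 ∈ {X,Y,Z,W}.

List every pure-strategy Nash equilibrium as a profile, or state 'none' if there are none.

Nash profiles: (A,Q,W), (B,Q,W)

(A,P,X): not NE [P1→B gives 9>4; P2→Q gives 5>4; P3→Z gives 9>6]
(A,P,Y): not NE [P2→Q gives 8>4; P3→Z gives 9>5]
(A,P,Z): not NE [P1→B gives 9>8; P2→R gives 7>4]
(A,P,W): not NE [P1→B gives 8>0; P2→Q gives 11>9; P3→Z gives 9>2]
(A,Q,X): not NE [P1→B gives 8>6; P3→W gives 11>9]
(A,Q,Y): not NE [P1→B gives 4>1; P3→W gives 11>8]
(A,Q,Z): not NE [P3→W gives 11>9]
(A,Q,W): NE
(A,R,X): not NE [P1→B gives 7>6; P2→Q gives 5>1]
(A,R,Y): not NE [P2→Q gives 8>0; P3→X gives 9>5]
(A,R,Z): not NE [P3→X gives 9>6]
(A,R,W): not NE [P2→Q gives 11>3; P3→X gives 9>6]
(B,P,X): not NE [P2→Q gives 6>2]
(B,P,Y): not NE [P1→A gives 8>0; P2→Q gives 8>7; P3→X gives 7>5]
(B,P,Z): not NE [P3→X gives 7>3]
(B,P,W): not NE [P2→Q gives 8>4; P3→X gives 7>1]
(B,Q,X): not NE [P3→W gives 9>2]
(B,Q,Y): not NE [P3→W gives 9>3]
(B,Q,Z): not NE [P1→A gives 9>6; P3→W gives 9>8]
(B,Q,W): NE
(B,R,X): not NE [P2→Q gives 6>1; P3→W gives 6>0]
(B,R,Y): not NE [P1→A gives 9>8; P2→Q gives 8>5]
(B,R,Z): not NE [P1→A gives 7>6; P3→W gives 6>0]
(B,R,W): not NE [P1→A gives 8>4; P2→Q gives 8>6]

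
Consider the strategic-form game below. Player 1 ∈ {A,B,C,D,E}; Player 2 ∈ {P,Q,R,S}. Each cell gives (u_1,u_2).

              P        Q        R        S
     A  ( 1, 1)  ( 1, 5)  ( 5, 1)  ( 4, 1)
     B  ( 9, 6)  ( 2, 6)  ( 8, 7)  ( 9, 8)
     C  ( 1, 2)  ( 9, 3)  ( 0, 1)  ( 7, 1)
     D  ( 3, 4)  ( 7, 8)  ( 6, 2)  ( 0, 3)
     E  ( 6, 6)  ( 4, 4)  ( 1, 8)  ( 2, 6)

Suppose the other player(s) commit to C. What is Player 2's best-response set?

u_2(P vs C) = 2
u_2(Q vs C) = 3
u_2(R vs C) = 1
u_2(S vs C) = 1
max payoff 3 at {Q}

BR_2 = {Q}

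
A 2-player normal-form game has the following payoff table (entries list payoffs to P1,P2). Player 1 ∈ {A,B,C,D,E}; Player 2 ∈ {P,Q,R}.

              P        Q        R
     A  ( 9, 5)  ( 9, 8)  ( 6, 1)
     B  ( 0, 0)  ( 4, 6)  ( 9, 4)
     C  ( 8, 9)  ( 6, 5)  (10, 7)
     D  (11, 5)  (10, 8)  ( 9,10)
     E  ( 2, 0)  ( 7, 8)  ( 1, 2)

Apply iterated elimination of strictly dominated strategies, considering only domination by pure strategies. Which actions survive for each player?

IESDS → P1:{C,D} P2:{P,R}

P1 drop A (D beats it: P:11>9 Q:10>9 R:9>6)
P1 drop B (C beats it: P:8>0 Q:6>4 R:10>9)
P1 drop E (D beats it: P:11>2 Q:10>7 R:9>1)
P2 drop Q (R beats it: C:7>5 D:10>8)
P1→{C,D} P2→{P,R}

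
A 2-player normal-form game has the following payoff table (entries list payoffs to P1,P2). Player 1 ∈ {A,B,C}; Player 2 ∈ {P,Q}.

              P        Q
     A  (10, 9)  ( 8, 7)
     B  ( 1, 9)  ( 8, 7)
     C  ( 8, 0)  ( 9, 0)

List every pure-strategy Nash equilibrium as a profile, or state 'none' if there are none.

PSNE = {(A,P), (C,Q)}

(A,P): NE
(A,Q): not NE [P1→C gives 9>8; P2→P gives 9>7]
(B,P): not NE [P1→A gives 10>1]
(B,Q): not NE [P1→C gives 9>8; P2→P gives 9>7]
(C,P): not NE [P1→A gives 10>8]
(C,Q): NE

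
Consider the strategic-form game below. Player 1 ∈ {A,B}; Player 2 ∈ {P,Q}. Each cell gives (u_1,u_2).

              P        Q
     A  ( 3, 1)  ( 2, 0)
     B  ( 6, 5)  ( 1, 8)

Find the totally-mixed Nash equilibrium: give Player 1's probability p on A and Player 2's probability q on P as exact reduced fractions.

P1 indiff ⇒ q·3+(1-q)·2 = q·6+(1-q)·1 ⇒ q(-3) = (1-q)(-1) ⇒ q = 1/4
P2 indiff ⇒ p·1+(1-p)·5 = p·0+(1-p)·8 ⇒ p(1) = (1-p)(3) ⇒ p = 3/4

p=3/4, q=1/4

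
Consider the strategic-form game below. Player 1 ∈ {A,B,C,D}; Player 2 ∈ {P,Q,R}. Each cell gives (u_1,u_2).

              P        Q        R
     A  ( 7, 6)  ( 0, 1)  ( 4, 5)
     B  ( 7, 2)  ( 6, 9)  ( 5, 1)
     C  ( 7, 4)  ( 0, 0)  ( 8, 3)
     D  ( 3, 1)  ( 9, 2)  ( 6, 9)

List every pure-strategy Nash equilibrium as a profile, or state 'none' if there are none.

(A,P): NE
(A,Q): not NE [P1→D gives 9>0; P2→P gives 6>1]
(A,R): not NE [P1→C gives 8>4; P2→P gives 6>5]
(B,P): not NE [P2→Q gives 9>2]
(B,Q): not NE [P1→D gives 9>6]
(B,R): not NE [P1→C gives 8>5; P2→Q gives 9>1]
(C,P): NE
(C,Q): not NE [P1→D gives 9>0; P2→P gives 4>0]
(C,R): not NE [P2→P gives 4>3]
(D,P): not NE [P1→C gives 7>3; P2→R gives 9>1]
(D,Q): not NE [P2→R gives 9>2]
(D,R): not NE [P1→C gives 8>6]

PSNE = {(A,P), (C,P)}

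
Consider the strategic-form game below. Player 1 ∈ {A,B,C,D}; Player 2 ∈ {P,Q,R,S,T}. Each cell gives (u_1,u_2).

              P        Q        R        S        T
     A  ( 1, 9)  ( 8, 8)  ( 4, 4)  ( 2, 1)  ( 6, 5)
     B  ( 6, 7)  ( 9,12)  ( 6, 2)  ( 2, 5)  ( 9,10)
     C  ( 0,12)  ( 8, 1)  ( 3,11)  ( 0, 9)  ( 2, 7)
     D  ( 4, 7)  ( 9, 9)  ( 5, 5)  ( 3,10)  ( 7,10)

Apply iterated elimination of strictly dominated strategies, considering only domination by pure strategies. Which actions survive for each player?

Survivors P1:{B,D} P2:{Q,S,T}

P1 drop A (D beats it: P:4>1 Q:9>8 R:5>4 S:3>2 T:7>6)
P1 drop C (B beats it: P:6>0 Q:9>8 R:6>3 S:2>0 T:9>2)
P2 drop P (Q beats it: B:12>7 D:9>7)
P2 drop R (Q beats it: B:12>2 D:9>5)
P1→{B,D} P2→{Q,S,T}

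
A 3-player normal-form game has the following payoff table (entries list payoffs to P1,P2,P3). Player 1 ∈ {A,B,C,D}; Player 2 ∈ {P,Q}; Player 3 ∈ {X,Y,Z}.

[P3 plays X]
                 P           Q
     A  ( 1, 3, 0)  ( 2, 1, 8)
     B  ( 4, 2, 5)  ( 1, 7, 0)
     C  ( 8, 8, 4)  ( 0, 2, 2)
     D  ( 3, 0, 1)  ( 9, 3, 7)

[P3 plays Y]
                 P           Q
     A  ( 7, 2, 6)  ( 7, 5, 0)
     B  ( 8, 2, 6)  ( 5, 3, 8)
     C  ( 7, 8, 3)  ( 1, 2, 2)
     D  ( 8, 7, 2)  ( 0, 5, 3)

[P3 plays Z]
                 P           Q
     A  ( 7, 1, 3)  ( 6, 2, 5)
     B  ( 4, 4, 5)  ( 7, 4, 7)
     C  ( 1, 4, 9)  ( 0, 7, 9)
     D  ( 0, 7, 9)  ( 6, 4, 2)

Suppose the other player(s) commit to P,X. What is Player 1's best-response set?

u_1(A vs P,X) = 1
u_1(B vs P,X) = 4
u_1(C vs P,X) = 8
u_1(D vs P,X) = 3
max payoff 8 at {C}

BR_1 = {C}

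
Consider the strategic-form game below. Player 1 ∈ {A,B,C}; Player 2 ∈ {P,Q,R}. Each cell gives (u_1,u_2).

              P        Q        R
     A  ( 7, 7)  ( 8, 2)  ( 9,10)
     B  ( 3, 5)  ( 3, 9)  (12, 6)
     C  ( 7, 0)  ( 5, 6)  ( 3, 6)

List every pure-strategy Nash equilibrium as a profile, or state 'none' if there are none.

(A,P): not NE [P2→R gives 10>7]
(A,Q): not NE [P2→R gives 10>2]
(A,R): not NE [P1→B gives 12>9]
(B,P): not NE [P1→C gives 7>3; P2→Q gives 9>5]
(B,Q): not NE [P1→A gives 8>3]
(B,R): not NE [P2→Q gives 9>6]
(C,P): not NE [P2→R gives 6>0]
(C,Q): not NE [P1→A gives 8>5]
(C,R): not NE [P1→B gives 12>3]

No pure NE.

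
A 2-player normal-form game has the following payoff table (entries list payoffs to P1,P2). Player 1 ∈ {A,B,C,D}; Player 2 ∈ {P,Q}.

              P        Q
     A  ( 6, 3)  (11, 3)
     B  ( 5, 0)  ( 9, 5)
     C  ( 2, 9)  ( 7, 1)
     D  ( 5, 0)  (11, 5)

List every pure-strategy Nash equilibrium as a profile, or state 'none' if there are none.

(A,P): NE
(A,Q): NE
(B,P): not NE [P1→A gives 6>5; P2→Q gives 5>0]
(B,Q): not NE [P1→D gives 11>9]
(C,P): not NE [P1→A gives 6>2]
(C,Q): not NE [P1→D gives 11>7; P2→P gives 9>1]
(D,P): not NE [P1→A gives 6>5; P2→Q gives 5>0]
(D,Q): NE

NE set: (A,P), (A,Q), (D,Q)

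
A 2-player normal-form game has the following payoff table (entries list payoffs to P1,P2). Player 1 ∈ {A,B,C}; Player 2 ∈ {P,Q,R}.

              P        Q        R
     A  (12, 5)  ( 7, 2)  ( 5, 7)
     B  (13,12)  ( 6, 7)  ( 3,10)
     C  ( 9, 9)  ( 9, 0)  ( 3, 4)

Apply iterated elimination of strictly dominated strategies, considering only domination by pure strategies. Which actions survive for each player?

Remaining: P1:{A,B} P2:{P,R}

P2 drop Q (P beats it: A:5>2 B:12>7 C:9>0)
P1 drop C (A beats it: P:12>9 R:5>3)
P1→{A,B} P2→{P,R}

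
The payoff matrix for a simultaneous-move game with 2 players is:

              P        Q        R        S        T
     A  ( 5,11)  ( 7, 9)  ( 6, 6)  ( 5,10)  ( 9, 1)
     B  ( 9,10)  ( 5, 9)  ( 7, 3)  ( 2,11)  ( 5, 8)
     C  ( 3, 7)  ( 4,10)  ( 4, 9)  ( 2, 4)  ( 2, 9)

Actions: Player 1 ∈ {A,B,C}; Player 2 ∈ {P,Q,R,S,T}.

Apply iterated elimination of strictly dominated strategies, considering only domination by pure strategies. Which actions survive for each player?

Remaining: P1:{A,B} P2:{P,S}

P1 drop C (A beats it: P:5>3 Q:7>4 R:6>4 S:5>2 T:9>2)
P2 drop Q (P beats it: A:11>9 B:10>9)
P2 drop R (P beats it: A:11>6 B:10>3)
P2 drop T (P beats it: A:11>1 B:10>8)
P1→{A,B} P2→{P,S}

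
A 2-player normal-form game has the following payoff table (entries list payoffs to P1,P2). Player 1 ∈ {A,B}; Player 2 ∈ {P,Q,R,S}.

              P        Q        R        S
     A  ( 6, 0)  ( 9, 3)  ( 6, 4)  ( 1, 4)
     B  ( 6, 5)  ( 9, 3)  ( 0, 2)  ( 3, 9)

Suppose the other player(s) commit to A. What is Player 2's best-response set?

u_2(P vs A) = 0
u_2(Q vs A) = 3
u_2(R vs A) = 4
u_2(S vs A) = 4
max payoff 4 at {R,S}

BR_2 = {R,S}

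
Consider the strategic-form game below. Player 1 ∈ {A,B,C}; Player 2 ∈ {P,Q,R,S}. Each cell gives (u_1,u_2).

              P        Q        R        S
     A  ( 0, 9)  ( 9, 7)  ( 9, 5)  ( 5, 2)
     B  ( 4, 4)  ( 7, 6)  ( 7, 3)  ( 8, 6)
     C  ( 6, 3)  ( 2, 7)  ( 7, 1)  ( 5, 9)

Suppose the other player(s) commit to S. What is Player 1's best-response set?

P1 best: {B}

u_1(A vs S) = 5
u_1(B vs S) = 8
u_1(C vs S) = 5
max payoff 8 at {B}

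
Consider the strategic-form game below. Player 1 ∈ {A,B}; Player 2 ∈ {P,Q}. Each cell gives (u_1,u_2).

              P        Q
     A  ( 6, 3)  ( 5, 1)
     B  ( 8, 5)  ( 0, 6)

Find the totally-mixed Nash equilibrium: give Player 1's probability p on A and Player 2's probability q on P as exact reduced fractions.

(p,q) = (1/3, 5/7)

P1 indiff ⇒ q·6+(1-q)·5 = q·8+(1-q)·0 ⇒ q(-2) = (1-q)(-5) ⇒ q = 5/7
P2 indiff ⇒ p·3+(1-p)·5 = p·1+(1-p)·6 ⇒ p(2) = (1-p)(1) ⇒ p = 1/3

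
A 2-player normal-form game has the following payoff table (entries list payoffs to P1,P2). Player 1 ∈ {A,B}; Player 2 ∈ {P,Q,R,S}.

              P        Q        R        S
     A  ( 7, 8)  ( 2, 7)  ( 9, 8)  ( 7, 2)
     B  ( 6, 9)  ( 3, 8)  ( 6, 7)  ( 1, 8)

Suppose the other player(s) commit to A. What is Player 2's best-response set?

BR_2 = {P,R}

u_2(P vs A) = 8
u_2(Q vs A) = 7
u_2(R vs A) = 8
u_2(S vs A) = 2
max payoff 8 at {P,R}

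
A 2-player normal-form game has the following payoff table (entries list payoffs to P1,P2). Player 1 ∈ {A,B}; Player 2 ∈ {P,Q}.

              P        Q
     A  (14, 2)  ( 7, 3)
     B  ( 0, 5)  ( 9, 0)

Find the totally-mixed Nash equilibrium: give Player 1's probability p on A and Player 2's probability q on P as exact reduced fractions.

(p,q) = (5/6, 1/8)

P1 indiff ⇒ q·14+(1-q)·7 = q·0+(1-q)·9 ⇒ q(14) = (1-q)(2) ⇒ q = 1/8
P2 indiff ⇒ p·2+(1-p)·5 = p·3+(1-p)·0 ⇒ p(-1) = (1-p)(-5) ⇒ p = 5/6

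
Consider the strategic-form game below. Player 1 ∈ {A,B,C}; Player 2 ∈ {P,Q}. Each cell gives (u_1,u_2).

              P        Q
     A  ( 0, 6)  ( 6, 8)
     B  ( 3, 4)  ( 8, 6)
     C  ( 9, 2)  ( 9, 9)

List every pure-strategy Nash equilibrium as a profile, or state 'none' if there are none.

(A,P): not NE [P1→C gives 9>0; P2→Q gives 8>6]
(A,Q): not NE [P1→C gives 9>6]
(B,P): not NE [P1→C gives 9>3; P2→Q gives 6>4]
(B,Q): not NE [P1→C gives 9>8]
(C,P): not NE [P2→Q gives 9>2]
(C,Q): NE

NE set: (C,Q)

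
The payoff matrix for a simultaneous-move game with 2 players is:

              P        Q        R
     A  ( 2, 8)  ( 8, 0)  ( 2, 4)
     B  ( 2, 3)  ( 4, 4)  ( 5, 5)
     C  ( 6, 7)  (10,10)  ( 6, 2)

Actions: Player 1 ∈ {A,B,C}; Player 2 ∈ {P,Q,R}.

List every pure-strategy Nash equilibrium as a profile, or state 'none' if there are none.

(A,P): not NE [P1→C gives 6>2]
(A,Q): not NE [P1→C gives 10>8; P2→P gives 8>0]
(A,R): not NE [P1→C gives 6>2; P2→P gives 8>4]
(B,P): not NE [P1→C gives 6>2; P2→R gives 5>3]
(B,Q): not NE [P1→C gives 10>4; P2→R gives 5>4]
(B,R): not NE [P1→C gives 6>5]
(C,P): not NE [P2→Q gives 10>7]
(C,Q): NE
(C,R): not NE [P2→Q gives 10>2]

Nash profiles: (C,Q)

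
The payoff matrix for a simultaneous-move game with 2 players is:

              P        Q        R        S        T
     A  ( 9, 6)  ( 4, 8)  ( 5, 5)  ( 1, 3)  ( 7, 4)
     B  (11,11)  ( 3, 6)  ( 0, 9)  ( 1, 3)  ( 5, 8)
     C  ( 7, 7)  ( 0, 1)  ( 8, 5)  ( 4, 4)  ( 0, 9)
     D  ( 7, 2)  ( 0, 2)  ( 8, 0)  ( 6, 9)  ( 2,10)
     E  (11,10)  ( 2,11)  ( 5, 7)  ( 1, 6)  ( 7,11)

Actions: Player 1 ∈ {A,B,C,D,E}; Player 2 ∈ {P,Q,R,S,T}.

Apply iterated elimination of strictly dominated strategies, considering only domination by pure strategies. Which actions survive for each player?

P2 drop R (P beats it: A:6>5 B:11>9 C:7>5 D:2>0 E:10>7)
P2 drop S (T beats it: A:4>3 B:8>3 C:9>4 D:10>9 E:11>6)
P1 drop C (A beats it: P:9>7 Q:4>0 T:7>0)
P1 drop D (A beats it: P:9>7 Q:4>0 T:7>2)
P1→{A,B,E} P2→{P,Q,T}

Remaining: P1:{A,B,E} P2:{P,Q,T}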